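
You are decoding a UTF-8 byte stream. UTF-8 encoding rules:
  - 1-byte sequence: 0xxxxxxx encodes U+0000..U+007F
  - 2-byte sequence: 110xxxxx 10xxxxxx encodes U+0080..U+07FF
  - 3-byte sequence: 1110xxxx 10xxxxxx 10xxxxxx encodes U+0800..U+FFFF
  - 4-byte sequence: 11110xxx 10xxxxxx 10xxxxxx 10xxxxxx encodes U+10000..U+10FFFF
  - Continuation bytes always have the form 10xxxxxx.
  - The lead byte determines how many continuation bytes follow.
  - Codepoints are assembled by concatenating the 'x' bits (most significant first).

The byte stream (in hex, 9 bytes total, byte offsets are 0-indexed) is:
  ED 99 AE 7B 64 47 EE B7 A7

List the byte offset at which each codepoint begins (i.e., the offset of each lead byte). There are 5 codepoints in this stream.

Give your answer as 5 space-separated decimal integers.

Byte[0]=ED: 3-byte lead, need 2 cont bytes. acc=0xD
Byte[1]=99: continuation. acc=(acc<<6)|0x19=0x359
Byte[2]=AE: continuation. acc=(acc<<6)|0x2E=0xD66E
Completed: cp=U+D66E (starts at byte 0)
Byte[3]=7B: 1-byte ASCII. cp=U+007B
Byte[4]=64: 1-byte ASCII. cp=U+0064
Byte[5]=47: 1-byte ASCII. cp=U+0047
Byte[6]=EE: 3-byte lead, need 2 cont bytes. acc=0xE
Byte[7]=B7: continuation. acc=(acc<<6)|0x37=0x3B7
Byte[8]=A7: continuation. acc=(acc<<6)|0x27=0xEDE7
Completed: cp=U+EDE7 (starts at byte 6)

Answer: 0 3 4 5 6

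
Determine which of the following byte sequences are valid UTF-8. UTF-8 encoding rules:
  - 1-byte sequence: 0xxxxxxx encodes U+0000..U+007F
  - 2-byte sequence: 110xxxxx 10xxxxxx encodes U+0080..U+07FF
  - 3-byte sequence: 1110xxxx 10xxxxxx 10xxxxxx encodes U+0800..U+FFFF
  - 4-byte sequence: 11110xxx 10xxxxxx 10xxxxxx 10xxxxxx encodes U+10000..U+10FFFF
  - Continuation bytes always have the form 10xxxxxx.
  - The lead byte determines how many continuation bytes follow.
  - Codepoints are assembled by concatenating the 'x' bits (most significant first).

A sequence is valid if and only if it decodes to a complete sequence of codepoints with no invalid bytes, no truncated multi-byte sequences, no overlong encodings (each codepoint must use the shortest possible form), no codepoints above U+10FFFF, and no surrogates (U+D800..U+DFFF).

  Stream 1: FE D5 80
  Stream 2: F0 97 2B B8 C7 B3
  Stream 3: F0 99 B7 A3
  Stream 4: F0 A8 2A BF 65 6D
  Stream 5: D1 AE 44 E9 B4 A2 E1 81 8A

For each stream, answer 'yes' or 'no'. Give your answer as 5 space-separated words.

Stream 1: error at byte offset 0. INVALID
Stream 2: error at byte offset 2. INVALID
Stream 3: decodes cleanly. VALID
Stream 4: error at byte offset 2. INVALID
Stream 5: decodes cleanly. VALID

Answer: no no yes no yes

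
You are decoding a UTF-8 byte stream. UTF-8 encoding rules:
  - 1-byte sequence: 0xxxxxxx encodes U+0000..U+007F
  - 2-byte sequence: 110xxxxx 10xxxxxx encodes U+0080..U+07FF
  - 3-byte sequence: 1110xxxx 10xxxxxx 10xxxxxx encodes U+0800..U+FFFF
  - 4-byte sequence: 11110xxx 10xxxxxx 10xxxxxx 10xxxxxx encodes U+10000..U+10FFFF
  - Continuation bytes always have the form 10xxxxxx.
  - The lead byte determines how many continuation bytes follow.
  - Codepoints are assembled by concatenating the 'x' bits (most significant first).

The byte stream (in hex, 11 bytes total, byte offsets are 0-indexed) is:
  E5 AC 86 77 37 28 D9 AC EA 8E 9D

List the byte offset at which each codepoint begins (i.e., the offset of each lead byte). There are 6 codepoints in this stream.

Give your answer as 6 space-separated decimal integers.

Byte[0]=E5: 3-byte lead, need 2 cont bytes. acc=0x5
Byte[1]=AC: continuation. acc=(acc<<6)|0x2C=0x16C
Byte[2]=86: continuation. acc=(acc<<6)|0x06=0x5B06
Completed: cp=U+5B06 (starts at byte 0)
Byte[3]=77: 1-byte ASCII. cp=U+0077
Byte[4]=37: 1-byte ASCII. cp=U+0037
Byte[5]=28: 1-byte ASCII. cp=U+0028
Byte[6]=D9: 2-byte lead, need 1 cont bytes. acc=0x19
Byte[7]=AC: continuation. acc=(acc<<6)|0x2C=0x66C
Completed: cp=U+066C (starts at byte 6)
Byte[8]=EA: 3-byte lead, need 2 cont bytes. acc=0xA
Byte[9]=8E: continuation. acc=(acc<<6)|0x0E=0x28E
Byte[10]=9D: continuation. acc=(acc<<6)|0x1D=0xA39D
Completed: cp=U+A39D (starts at byte 8)

Answer: 0 3 4 5 6 8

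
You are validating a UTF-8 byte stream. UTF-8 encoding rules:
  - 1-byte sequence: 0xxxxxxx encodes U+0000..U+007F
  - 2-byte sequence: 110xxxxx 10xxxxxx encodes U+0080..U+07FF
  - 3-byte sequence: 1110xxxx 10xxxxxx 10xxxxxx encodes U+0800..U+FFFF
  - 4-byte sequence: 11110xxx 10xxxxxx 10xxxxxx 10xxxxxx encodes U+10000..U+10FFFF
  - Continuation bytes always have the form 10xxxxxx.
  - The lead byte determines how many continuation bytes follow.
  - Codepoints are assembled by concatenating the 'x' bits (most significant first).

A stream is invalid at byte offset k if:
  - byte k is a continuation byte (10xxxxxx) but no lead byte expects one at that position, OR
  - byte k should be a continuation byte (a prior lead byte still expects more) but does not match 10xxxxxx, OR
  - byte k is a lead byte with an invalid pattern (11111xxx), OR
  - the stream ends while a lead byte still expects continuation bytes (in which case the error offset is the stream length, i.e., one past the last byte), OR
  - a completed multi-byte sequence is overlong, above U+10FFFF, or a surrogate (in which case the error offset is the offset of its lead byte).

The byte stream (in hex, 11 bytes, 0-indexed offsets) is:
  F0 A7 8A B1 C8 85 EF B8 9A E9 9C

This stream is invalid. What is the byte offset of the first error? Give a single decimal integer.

Answer: 11

Derivation:
Byte[0]=F0: 4-byte lead, need 3 cont bytes. acc=0x0
Byte[1]=A7: continuation. acc=(acc<<6)|0x27=0x27
Byte[2]=8A: continuation. acc=(acc<<6)|0x0A=0x9CA
Byte[3]=B1: continuation. acc=(acc<<6)|0x31=0x272B1
Completed: cp=U+272B1 (starts at byte 0)
Byte[4]=C8: 2-byte lead, need 1 cont bytes. acc=0x8
Byte[5]=85: continuation. acc=(acc<<6)|0x05=0x205
Completed: cp=U+0205 (starts at byte 4)
Byte[6]=EF: 3-byte lead, need 2 cont bytes. acc=0xF
Byte[7]=B8: continuation. acc=(acc<<6)|0x38=0x3F8
Byte[8]=9A: continuation. acc=(acc<<6)|0x1A=0xFE1A
Completed: cp=U+FE1A (starts at byte 6)
Byte[9]=E9: 3-byte lead, need 2 cont bytes. acc=0x9
Byte[10]=9C: continuation. acc=(acc<<6)|0x1C=0x25C
Byte[11]: stream ended, expected continuation. INVALID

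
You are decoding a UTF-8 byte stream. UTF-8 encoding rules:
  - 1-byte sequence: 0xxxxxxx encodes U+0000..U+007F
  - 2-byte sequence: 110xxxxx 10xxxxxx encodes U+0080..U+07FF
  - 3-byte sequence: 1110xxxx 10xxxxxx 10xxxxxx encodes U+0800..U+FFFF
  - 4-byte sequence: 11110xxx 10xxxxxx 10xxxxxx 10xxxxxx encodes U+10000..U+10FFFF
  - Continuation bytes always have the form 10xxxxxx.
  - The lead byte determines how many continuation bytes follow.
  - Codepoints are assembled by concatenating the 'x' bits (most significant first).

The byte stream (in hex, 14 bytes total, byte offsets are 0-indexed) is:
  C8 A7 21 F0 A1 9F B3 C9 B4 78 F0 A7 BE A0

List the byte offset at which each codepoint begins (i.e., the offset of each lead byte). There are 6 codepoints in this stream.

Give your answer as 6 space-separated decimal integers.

Answer: 0 2 3 7 9 10

Derivation:
Byte[0]=C8: 2-byte lead, need 1 cont bytes. acc=0x8
Byte[1]=A7: continuation. acc=(acc<<6)|0x27=0x227
Completed: cp=U+0227 (starts at byte 0)
Byte[2]=21: 1-byte ASCII. cp=U+0021
Byte[3]=F0: 4-byte lead, need 3 cont bytes. acc=0x0
Byte[4]=A1: continuation. acc=(acc<<6)|0x21=0x21
Byte[5]=9F: continuation. acc=(acc<<6)|0x1F=0x85F
Byte[6]=B3: continuation. acc=(acc<<6)|0x33=0x217F3
Completed: cp=U+217F3 (starts at byte 3)
Byte[7]=C9: 2-byte lead, need 1 cont bytes. acc=0x9
Byte[8]=B4: continuation. acc=(acc<<6)|0x34=0x274
Completed: cp=U+0274 (starts at byte 7)
Byte[9]=78: 1-byte ASCII. cp=U+0078
Byte[10]=F0: 4-byte lead, need 3 cont bytes. acc=0x0
Byte[11]=A7: continuation. acc=(acc<<6)|0x27=0x27
Byte[12]=BE: continuation. acc=(acc<<6)|0x3E=0x9FE
Byte[13]=A0: continuation. acc=(acc<<6)|0x20=0x27FA0
Completed: cp=U+27FA0 (starts at byte 10)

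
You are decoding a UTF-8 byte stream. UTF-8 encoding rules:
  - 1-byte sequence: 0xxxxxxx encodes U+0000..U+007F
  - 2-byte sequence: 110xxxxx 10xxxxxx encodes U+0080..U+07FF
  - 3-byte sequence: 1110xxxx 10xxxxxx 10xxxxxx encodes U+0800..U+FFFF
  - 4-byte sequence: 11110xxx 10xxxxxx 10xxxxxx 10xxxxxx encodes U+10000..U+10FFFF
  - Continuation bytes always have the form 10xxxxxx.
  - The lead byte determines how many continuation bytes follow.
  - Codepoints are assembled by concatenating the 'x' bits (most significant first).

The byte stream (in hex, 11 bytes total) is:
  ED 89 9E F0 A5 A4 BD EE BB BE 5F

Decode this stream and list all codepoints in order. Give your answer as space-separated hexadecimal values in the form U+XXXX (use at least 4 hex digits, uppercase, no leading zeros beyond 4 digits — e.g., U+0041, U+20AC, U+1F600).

Byte[0]=ED: 3-byte lead, need 2 cont bytes. acc=0xD
Byte[1]=89: continuation. acc=(acc<<6)|0x09=0x349
Byte[2]=9E: continuation. acc=(acc<<6)|0x1E=0xD25E
Completed: cp=U+D25E (starts at byte 0)
Byte[3]=F0: 4-byte lead, need 3 cont bytes. acc=0x0
Byte[4]=A5: continuation. acc=(acc<<6)|0x25=0x25
Byte[5]=A4: continuation. acc=(acc<<6)|0x24=0x964
Byte[6]=BD: continuation. acc=(acc<<6)|0x3D=0x2593D
Completed: cp=U+2593D (starts at byte 3)
Byte[7]=EE: 3-byte lead, need 2 cont bytes. acc=0xE
Byte[8]=BB: continuation. acc=(acc<<6)|0x3B=0x3BB
Byte[9]=BE: continuation. acc=(acc<<6)|0x3E=0xEEFE
Completed: cp=U+EEFE (starts at byte 7)
Byte[10]=5F: 1-byte ASCII. cp=U+005F

Answer: U+D25E U+2593D U+EEFE U+005F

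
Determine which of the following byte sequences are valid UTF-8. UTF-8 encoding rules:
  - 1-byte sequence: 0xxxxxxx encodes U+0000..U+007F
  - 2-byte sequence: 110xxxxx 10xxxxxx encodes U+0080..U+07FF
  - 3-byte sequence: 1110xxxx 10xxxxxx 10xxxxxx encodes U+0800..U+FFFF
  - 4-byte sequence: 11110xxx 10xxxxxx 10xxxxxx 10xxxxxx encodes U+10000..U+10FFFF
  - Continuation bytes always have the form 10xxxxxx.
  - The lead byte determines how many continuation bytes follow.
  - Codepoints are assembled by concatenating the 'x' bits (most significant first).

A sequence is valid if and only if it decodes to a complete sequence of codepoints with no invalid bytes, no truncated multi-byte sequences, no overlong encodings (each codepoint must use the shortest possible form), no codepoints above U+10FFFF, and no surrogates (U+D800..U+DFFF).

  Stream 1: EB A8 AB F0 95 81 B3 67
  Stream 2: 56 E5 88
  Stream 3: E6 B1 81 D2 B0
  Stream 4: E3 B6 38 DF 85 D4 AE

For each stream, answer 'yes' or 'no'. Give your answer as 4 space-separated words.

Answer: yes no yes no

Derivation:
Stream 1: decodes cleanly. VALID
Stream 2: error at byte offset 3. INVALID
Stream 3: decodes cleanly. VALID
Stream 4: error at byte offset 2. INVALID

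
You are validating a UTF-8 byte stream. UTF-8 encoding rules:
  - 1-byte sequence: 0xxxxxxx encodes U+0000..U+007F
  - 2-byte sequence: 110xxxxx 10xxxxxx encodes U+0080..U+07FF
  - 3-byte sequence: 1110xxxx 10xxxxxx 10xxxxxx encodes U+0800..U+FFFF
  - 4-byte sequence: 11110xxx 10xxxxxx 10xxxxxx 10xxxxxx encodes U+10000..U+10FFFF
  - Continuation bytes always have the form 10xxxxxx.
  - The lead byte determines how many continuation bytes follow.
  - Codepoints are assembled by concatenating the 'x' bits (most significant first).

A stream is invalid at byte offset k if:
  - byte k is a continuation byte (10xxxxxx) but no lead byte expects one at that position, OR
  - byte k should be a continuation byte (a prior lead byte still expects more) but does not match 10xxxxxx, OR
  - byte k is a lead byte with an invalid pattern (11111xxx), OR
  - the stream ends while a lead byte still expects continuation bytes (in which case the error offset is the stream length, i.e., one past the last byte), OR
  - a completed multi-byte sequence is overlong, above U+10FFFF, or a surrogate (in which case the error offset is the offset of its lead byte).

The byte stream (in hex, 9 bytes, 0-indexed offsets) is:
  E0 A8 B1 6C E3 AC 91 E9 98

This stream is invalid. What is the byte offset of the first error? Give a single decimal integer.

Byte[0]=E0: 3-byte lead, need 2 cont bytes. acc=0x0
Byte[1]=A8: continuation. acc=(acc<<6)|0x28=0x28
Byte[2]=B1: continuation. acc=(acc<<6)|0x31=0xA31
Completed: cp=U+0A31 (starts at byte 0)
Byte[3]=6C: 1-byte ASCII. cp=U+006C
Byte[4]=E3: 3-byte lead, need 2 cont bytes. acc=0x3
Byte[5]=AC: continuation. acc=(acc<<6)|0x2C=0xEC
Byte[6]=91: continuation. acc=(acc<<6)|0x11=0x3B11
Completed: cp=U+3B11 (starts at byte 4)
Byte[7]=E9: 3-byte lead, need 2 cont bytes. acc=0x9
Byte[8]=98: continuation. acc=(acc<<6)|0x18=0x258
Byte[9]: stream ended, expected continuation. INVALID

Answer: 9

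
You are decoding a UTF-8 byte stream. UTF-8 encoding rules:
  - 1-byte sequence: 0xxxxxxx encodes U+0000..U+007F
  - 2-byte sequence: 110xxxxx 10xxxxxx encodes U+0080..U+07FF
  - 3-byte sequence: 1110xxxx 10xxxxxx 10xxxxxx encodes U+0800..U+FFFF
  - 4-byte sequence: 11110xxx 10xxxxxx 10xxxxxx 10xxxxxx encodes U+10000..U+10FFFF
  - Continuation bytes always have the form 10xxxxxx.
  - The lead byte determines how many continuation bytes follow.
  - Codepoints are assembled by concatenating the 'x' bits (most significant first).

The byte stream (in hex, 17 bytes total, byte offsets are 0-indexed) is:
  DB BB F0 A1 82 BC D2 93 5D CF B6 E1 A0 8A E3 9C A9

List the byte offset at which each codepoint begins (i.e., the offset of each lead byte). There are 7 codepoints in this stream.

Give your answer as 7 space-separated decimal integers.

Byte[0]=DB: 2-byte lead, need 1 cont bytes. acc=0x1B
Byte[1]=BB: continuation. acc=(acc<<6)|0x3B=0x6FB
Completed: cp=U+06FB (starts at byte 0)
Byte[2]=F0: 4-byte lead, need 3 cont bytes. acc=0x0
Byte[3]=A1: continuation. acc=(acc<<6)|0x21=0x21
Byte[4]=82: continuation. acc=(acc<<6)|0x02=0x842
Byte[5]=BC: continuation. acc=(acc<<6)|0x3C=0x210BC
Completed: cp=U+210BC (starts at byte 2)
Byte[6]=D2: 2-byte lead, need 1 cont bytes. acc=0x12
Byte[7]=93: continuation. acc=(acc<<6)|0x13=0x493
Completed: cp=U+0493 (starts at byte 6)
Byte[8]=5D: 1-byte ASCII. cp=U+005D
Byte[9]=CF: 2-byte lead, need 1 cont bytes. acc=0xF
Byte[10]=B6: continuation. acc=(acc<<6)|0x36=0x3F6
Completed: cp=U+03F6 (starts at byte 9)
Byte[11]=E1: 3-byte lead, need 2 cont bytes. acc=0x1
Byte[12]=A0: continuation. acc=(acc<<6)|0x20=0x60
Byte[13]=8A: continuation. acc=(acc<<6)|0x0A=0x180A
Completed: cp=U+180A (starts at byte 11)
Byte[14]=E3: 3-byte lead, need 2 cont bytes. acc=0x3
Byte[15]=9C: continuation. acc=(acc<<6)|0x1C=0xDC
Byte[16]=A9: continuation. acc=(acc<<6)|0x29=0x3729
Completed: cp=U+3729 (starts at byte 14)

Answer: 0 2 6 8 9 11 14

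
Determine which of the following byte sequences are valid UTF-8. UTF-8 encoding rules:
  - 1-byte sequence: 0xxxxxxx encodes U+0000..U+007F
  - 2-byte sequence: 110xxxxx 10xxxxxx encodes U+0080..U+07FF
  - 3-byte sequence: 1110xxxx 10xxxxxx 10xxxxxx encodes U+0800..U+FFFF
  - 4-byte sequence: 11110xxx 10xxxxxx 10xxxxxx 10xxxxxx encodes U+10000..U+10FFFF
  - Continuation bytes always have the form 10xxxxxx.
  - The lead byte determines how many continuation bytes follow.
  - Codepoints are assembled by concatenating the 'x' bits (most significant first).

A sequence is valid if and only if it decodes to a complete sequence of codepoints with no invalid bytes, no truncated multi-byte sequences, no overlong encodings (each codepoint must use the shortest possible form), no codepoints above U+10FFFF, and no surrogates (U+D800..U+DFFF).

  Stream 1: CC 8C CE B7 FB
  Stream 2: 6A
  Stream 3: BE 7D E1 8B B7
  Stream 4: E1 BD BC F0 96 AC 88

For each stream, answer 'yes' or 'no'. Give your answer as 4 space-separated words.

Answer: no yes no yes

Derivation:
Stream 1: error at byte offset 4. INVALID
Stream 2: decodes cleanly. VALID
Stream 3: error at byte offset 0. INVALID
Stream 4: decodes cleanly. VALID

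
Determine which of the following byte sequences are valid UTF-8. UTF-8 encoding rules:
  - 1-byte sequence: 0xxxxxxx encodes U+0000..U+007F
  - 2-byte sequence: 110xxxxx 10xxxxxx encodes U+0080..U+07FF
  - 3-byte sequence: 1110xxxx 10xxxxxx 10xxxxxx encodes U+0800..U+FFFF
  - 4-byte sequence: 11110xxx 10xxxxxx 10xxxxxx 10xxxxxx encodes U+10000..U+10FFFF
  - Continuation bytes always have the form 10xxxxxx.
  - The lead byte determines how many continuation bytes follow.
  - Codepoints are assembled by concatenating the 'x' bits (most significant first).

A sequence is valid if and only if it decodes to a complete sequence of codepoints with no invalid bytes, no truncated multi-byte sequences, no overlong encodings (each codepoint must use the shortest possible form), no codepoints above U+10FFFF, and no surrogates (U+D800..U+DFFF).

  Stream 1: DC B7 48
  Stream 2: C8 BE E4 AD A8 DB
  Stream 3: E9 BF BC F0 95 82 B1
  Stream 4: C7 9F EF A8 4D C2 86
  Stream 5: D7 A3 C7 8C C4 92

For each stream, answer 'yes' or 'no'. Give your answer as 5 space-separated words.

Stream 1: decodes cleanly. VALID
Stream 2: error at byte offset 6. INVALID
Stream 3: decodes cleanly. VALID
Stream 4: error at byte offset 4. INVALID
Stream 5: decodes cleanly. VALID

Answer: yes no yes no yes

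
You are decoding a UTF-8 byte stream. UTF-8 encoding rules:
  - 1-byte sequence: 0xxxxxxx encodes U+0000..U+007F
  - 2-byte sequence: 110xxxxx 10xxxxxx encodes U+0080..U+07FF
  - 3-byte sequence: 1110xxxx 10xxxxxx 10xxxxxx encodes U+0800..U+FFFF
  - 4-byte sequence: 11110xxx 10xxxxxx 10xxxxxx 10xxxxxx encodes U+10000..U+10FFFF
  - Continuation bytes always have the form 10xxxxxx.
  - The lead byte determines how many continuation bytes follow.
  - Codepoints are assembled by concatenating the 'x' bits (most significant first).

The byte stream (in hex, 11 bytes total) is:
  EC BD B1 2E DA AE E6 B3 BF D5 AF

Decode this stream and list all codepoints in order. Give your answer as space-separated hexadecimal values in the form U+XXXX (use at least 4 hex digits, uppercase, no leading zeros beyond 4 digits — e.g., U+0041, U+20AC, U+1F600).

Answer: U+CF71 U+002E U+06AE U+6CFF U+056F

Derivation:
Byte[0]=EC: 3-byte lead, need 2 cont bytes. acc=0xC
Byte[1]=BD: continuation. acc=(acc<<6)|0x3D=0x33D
Byte[2]=B1: continuation. acc=(acc<<6)|0x31=0xCF71
Completed: cp=U+CF71 (starts at byte 0)
Byte[3]=2E: 1-byte ASCII. cp=U+002E
Byte[4]=DA: 2-byte lead, need 1 cont bytes. acc=0x1A
Byte[5]=AE: continuation. acc=(acc<<6)|0x2E=0x6AE
Completed: cp=U+06AE (starts at byte 4)
Byte[6]=E6: 3-byte lead, need 2 cont bytes. acc=0x6
Byte[7]=B3: continuation. acc=(acc<<6)|0x33=0x1B3
Byte[8]=BF: continuation. acc=(acc<<6)|0x3F=0x6CFF
Completed: cp=U+6CFF (starts at byte 6)
Byte[9]=D5: 2-byte lead, need 1 cont bytes. acc=0x15
Byte[10]=AF: continuation. acc=(acc<<6)|0x2F=0x56F
Completed: cp=U+056F (starts at byte 9)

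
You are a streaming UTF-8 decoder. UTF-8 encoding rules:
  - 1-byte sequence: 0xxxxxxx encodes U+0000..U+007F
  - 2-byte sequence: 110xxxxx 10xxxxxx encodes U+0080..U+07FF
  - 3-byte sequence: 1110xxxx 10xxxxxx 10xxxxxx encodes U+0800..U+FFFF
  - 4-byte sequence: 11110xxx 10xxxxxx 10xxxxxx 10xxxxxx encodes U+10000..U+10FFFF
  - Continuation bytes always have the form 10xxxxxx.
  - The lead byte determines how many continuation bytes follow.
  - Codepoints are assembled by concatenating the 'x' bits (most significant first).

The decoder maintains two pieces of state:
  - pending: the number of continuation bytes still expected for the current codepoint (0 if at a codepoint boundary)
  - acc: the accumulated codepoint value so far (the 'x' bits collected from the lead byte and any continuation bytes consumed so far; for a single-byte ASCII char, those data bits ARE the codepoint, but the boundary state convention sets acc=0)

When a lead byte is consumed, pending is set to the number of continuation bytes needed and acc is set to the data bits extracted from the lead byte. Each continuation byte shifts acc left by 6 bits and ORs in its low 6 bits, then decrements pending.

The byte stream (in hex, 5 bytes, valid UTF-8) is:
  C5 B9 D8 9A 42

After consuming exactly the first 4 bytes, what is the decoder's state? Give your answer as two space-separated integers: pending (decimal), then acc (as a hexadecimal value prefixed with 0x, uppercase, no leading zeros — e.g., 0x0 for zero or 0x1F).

Answer: 0 0x61A

Derivation:
Byte[0]=C5: 2-byte lead. pending=1, acc=0x5
Byte[1]=B9: continuation. acc=(acc<<6)|0x39=0x179, pending=0
Byte[2]=D8: 2-byte lead. pending=1, acc=0x18
Byte[3]=9A: continuation. acc=(acc<<6)|0x1A=0x61A, pending=0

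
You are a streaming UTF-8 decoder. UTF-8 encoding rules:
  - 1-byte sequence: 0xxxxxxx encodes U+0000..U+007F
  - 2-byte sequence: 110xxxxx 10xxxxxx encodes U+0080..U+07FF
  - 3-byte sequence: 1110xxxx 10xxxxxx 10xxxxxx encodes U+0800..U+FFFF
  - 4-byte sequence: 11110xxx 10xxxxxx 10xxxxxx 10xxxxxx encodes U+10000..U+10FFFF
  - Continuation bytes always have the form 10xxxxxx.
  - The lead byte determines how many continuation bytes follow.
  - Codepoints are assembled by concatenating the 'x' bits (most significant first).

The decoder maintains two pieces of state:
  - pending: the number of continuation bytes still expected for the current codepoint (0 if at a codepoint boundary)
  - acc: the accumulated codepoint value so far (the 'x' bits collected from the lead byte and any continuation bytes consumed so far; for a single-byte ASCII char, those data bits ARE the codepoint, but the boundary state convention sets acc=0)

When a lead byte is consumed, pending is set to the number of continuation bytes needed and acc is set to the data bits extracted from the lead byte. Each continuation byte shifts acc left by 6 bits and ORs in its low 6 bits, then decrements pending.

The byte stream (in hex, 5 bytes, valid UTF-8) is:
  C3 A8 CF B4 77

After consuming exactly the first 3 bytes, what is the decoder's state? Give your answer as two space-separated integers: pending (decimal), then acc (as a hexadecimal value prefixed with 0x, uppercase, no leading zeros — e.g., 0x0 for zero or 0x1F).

Answer: 1 0xF

Derivation:
Byte[0]=C3: 2-byte lead. pending=1, acc=0x3
Byte[1]=A8: continuation. acc=(acc<<6)|0x28=0xE8, pending=0
Byte[2]=CF: 2-byte lead. pending=1, acc=0xF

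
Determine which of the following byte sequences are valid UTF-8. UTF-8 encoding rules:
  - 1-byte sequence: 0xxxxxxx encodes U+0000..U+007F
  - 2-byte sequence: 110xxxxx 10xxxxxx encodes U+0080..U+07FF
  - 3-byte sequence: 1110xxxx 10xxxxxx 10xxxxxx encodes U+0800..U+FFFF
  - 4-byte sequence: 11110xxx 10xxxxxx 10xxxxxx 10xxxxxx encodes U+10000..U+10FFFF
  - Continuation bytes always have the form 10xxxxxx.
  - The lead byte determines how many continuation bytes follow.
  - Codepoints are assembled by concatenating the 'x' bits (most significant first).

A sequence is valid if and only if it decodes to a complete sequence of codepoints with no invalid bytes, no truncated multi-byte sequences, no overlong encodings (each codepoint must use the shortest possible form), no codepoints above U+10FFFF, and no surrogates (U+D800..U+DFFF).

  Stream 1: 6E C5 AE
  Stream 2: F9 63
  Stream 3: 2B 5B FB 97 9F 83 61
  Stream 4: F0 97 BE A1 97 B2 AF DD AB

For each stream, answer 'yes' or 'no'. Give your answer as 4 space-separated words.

Answer: yes no no no

Derivation:
Stream 1: decodes cleanly. VALID
Stream 2: error at byte offset 0. INVALID
Stream 3: error at byte offset 2. INVALID
Stream 4: error at byte offset 4. INVALID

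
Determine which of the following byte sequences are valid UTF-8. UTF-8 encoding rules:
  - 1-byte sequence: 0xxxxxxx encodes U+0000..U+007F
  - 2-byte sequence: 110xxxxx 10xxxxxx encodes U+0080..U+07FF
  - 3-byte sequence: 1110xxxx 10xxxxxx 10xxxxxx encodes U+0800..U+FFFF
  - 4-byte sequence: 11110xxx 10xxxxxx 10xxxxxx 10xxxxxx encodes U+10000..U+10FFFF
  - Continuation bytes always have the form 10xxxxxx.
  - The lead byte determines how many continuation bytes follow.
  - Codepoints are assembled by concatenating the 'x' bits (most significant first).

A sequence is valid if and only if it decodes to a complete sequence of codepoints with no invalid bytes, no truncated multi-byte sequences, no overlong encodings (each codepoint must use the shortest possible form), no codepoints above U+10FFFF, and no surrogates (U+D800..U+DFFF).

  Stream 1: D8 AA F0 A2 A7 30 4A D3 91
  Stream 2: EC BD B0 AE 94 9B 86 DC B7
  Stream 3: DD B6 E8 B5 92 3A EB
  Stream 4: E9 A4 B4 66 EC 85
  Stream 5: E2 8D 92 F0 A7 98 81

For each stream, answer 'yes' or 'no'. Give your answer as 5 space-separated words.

Stream 1: error at byte offset 5. INVALID
Stream 2: error at byte offset 3. INVALID
Stream 3: error at byte offset 7. INVALID
Stream 4: error at byte offset 6. INVALID
Stream 5: decodes cleanly. VALID

Answer: no no no no yes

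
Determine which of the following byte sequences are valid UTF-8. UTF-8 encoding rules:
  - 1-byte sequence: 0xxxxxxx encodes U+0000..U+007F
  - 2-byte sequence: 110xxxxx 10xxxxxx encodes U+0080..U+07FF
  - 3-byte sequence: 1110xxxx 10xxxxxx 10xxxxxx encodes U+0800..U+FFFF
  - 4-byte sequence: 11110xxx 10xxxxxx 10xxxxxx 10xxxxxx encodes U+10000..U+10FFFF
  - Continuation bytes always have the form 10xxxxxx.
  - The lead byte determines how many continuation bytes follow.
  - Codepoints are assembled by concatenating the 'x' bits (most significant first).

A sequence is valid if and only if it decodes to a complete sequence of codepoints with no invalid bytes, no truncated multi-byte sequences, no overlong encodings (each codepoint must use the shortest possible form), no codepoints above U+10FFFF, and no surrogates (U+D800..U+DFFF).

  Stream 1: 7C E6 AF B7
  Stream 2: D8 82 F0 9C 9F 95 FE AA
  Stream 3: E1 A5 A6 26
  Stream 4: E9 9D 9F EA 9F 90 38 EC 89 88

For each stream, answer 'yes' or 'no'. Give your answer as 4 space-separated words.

Stream 1: decodes cleanly. VALID
Stream 2: error at byte offset 6. INVALID
Stream 3: decodes cleanly. VALID
Stream 4: decodes cleanly. VALID

Answer: yes no yes yes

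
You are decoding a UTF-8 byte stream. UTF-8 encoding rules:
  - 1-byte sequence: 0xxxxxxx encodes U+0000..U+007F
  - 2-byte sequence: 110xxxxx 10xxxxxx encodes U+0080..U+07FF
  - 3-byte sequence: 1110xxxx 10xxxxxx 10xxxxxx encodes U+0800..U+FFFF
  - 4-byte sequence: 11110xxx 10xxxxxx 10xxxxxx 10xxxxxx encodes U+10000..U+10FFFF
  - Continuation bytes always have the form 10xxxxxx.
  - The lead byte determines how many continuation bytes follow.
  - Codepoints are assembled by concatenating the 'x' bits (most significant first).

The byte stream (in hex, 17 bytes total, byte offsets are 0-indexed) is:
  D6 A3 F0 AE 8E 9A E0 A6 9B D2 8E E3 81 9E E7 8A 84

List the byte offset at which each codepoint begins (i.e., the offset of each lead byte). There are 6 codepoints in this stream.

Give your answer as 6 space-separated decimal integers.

Answer: 0 2 6 9 11 14

Derivation:
Byte[0]=D6: 2-byte lead, need 1 cont bytes. acc=0x16
Byte[1]=A3: continuation. acc=(acc<<6)|0x23=0x5A3
Completed: cp=U+05A3 (starts at byte 0)
Byte[2]=F0: 4-byte lead, need 3 cont bytes. acc=0x0
Byte[3]=AE: continuation. acc=(acc<<6)|0x2E=0x2E
Byte[4]=8E: continuation. acc=(acc<<6)|0x0E=0xB8E
Byte[5]=9A: continuation. acc=(acc<<6)|0x1A=0x2E39A
Completed: cp=U+2E39A (starts at byte 2)
Byte[6]=E0: 3-byte lead, need 2 cont bytes. acc=0x0
Byte[7]=A6: continuation. acc=(acc<<6)|0x26=0x26
Byte[8]=9B: continuation. acc=(acc<<6)|0x1B=0x99B
Completed: cp=U+099B (starts at byte 6)
Byte[9]=D2: 2-byte lead, need 1 cont bytes. acc=0x12
Byte[10]=8E: continuation. acc=(acc<<6)|0x0E=0x48E
Completed: cp=U+048E (starts at byte 9)
Byte[11]=E3: 3-byte lead, need 2 cont bytes. acc=0x3
Byte[12]=81: continuation. acc=(acc<<6)|0x01=0xC1
Byte[13]=9E: continuation. acc=(acc<<6)|0x1E=0x305E
Completed: cp=U+305E (starts at byte 11)
Byte[14]=E7: 3-byte lead, need 2 cont bytes. acc=0x7
Byte[15]=8A: continuation. acc=(acc<<6)|0x0A=0x1CA
Byte[16]=84: continuation. acc=(acc<<6)|0x04=0x7284
Completed: cp=U+7284 (starts at byte 14)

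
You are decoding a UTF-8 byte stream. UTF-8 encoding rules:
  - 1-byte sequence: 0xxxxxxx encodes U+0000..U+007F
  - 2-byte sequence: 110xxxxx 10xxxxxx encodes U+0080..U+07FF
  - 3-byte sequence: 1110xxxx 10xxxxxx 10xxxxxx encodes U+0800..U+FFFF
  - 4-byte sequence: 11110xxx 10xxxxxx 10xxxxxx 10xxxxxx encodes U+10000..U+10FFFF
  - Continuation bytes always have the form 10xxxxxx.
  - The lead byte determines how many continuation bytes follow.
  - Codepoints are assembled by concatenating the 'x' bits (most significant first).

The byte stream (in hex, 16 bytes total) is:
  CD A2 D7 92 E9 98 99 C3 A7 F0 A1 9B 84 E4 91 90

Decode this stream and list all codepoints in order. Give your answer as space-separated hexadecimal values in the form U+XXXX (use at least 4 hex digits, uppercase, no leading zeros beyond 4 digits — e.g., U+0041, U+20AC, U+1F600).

Byte[0]=CD: 2-byte lead, need 1 cont bytes. acc=0xD
Byte[1]=A2: continuation. acc=(acc<<6)|0x22=0x362
Completed: cp=U+0362 (starts at byte 0)
Byte[2]=D7: 2-byte lead, need 1 cont bytes. acc=0x17
Byte[3]=92: continuation. acc=(acc<<6)|0x12=0x5D2
Completed: cp=U+05D2 (starts at byte 2)
Byte[4]=E9: 3-byte lead, need 2 cont bytes. acc=0x9
Byte[5]=98: continuation. acc=(acc<<6)|0x18=0x258
Byte[6]=99: continuation. acc=(acc<<6)|0x19=0x9619
Completed: cp=U+9619 (starts at byte 4)
Byte[7]=C3: 2-byte lead, need 1 cont bytes. acc=0x3
Byte[8]=A7: continuation. acc=(acc<<6)|0x27=0xE7
Completed: cp=U+00E7 (starts at byte 7)
Byte[9]=F0: 4-byte lead, need 3 cont bytes. acc=0x0
Byte[10]=A1: continuation. acc=(acc<<6)|0x21=0x21
Byte[11]=9B: continuation. acc=(acc<<6)|0x1B=0x85B
Byte[12]=84: continuation. acc=(acc<<6)|0x04=0x216C4
Completed: cp=U+216C4 (starts at byte 9)
Byte[13]=E4: 3-byte lead, need 2 cont bytes. acc=0x4
Byte[14]=91: continuation. acc=(acc<<6)|0x11=0x111
Byte[15]=90: continuation. acc=(acc<<6)|0x10=0x4450
Completed: cp=U+4450 (starts at byte 13)

Answer: U+0362 U+05D2 U+9619 U+00E7 U+216C4 U+4450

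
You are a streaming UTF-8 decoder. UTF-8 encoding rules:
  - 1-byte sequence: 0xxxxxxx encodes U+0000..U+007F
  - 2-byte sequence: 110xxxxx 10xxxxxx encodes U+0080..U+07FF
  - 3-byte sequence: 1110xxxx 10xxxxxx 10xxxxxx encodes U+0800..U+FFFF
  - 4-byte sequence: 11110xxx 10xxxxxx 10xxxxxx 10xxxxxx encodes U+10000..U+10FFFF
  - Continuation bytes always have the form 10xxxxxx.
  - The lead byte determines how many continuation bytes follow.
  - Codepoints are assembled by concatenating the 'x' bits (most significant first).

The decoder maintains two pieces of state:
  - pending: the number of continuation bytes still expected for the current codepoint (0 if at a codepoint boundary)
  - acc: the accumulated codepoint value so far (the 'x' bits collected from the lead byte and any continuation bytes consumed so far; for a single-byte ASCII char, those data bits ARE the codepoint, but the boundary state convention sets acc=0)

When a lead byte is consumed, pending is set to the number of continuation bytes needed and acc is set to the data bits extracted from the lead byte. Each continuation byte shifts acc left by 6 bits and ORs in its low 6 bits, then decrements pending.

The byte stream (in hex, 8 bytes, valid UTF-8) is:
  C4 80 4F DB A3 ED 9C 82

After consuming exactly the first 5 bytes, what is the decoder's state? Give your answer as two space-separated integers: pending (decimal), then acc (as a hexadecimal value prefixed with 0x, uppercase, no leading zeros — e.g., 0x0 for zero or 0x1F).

Byte[0]=C4: 2-byte lead. pending=1, acc=0x4
Byte[1]=80: continuation. acc=(acc<<6)|0x00=0x100, pending=0
Byte[2]=4F: 1-byte. pending=0, acc=0x0
Byte[3]=DB: 2-byte lead. pending=1, acc=0x1B
Byte[4]=A3: continuation. acc=(acc<<6)|0x23=0x6E3, pending=0

Answer: 0 0x6E3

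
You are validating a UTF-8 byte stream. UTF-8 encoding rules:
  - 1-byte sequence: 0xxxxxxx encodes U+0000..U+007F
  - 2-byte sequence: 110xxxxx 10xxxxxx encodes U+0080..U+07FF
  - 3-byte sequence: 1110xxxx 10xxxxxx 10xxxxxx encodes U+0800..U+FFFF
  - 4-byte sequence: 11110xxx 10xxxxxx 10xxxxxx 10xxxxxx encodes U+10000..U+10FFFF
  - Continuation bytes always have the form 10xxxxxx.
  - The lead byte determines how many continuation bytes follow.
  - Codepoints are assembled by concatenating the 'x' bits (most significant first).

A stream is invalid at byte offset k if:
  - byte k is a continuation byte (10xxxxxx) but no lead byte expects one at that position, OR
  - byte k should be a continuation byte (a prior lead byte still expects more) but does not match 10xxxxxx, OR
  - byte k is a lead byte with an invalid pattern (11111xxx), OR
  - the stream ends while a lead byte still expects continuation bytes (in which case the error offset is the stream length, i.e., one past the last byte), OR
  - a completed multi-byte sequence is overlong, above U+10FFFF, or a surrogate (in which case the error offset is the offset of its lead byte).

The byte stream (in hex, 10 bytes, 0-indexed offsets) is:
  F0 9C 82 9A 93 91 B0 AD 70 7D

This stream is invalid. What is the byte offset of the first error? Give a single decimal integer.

Answer: 4

Derivation:
Byte[0]=F0: 4-byte lead, need 3 cont bytes. acc=0x0
Byte[1]=9C: continuation. acc=(acc<<6)|0x1C=0x1C
Byte[2]=82: continuation. acc=(acc<<6)|0x02=0x702
Byte[3]=9A: continuation. acc=(acc<<6)|0x1A=0x1C09A
Completed: cp=U+1C09A (starts at byte 0)
Byte[4]=93: INVALID lead byte (not 0xxx/110x/1110/11110)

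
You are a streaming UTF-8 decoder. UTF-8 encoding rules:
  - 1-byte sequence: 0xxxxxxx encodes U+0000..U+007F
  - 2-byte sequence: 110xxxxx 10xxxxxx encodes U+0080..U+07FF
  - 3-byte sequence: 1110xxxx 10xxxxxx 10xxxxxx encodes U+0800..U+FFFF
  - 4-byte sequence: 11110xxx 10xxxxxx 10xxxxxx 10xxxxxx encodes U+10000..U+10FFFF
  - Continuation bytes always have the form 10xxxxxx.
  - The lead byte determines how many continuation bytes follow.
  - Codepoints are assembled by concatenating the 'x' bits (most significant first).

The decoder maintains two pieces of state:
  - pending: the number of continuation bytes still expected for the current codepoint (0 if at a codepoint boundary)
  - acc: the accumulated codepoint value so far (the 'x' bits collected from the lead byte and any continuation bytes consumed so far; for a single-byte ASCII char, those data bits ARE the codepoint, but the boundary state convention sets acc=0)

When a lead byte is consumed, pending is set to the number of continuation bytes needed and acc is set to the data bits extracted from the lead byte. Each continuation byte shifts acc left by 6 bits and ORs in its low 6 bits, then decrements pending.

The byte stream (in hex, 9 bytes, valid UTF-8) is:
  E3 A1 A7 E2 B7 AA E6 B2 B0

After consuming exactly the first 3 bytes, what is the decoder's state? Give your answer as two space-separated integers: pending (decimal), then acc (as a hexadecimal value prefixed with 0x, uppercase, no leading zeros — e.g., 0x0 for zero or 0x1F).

Byte[0]=E3: 3-byte lead. pending=2, acc=0x3
Byte[1]=A1: continuation. acc=(acc<<6)|0x21=0xE1, pending=1
Byte[2]=A7: continuation. acc=(acc<<6)|0x27=0x3867, pending=0

Answer: 0 0x3867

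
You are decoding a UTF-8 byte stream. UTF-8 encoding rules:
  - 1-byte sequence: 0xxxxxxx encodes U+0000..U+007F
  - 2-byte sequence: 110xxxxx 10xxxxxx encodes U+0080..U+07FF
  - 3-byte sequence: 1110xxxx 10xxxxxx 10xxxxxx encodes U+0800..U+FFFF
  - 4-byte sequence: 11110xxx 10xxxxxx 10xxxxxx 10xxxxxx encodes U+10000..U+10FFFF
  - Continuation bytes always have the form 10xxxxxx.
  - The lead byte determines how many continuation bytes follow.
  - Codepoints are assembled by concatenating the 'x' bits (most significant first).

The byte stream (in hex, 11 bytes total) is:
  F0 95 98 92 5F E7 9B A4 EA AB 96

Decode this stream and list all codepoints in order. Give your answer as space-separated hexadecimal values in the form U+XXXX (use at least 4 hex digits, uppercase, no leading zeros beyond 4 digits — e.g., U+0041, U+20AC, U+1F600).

Answer: U+15612 U+005F U+76E4 U+AAD6

Derivation:
Byte[0]=F0: 4-byte lead, need 3 cont bytes. acc=0x0
Byte[1]=95: continuation. acc=(acc<<6)|0x15=0x15
Byte[2]=98: continuation. acc=(acc<<6)|0x18=0x558
Byte[3]=92: continuation. acc=(acc<<6)|0x12=0x15612
Completed: cp=U+15612 (starts at byte 0)
Byte[4]=5F: 1-byte ASCII. cp=U+005F
Byte[5]=E7: 3-byte lead, need 2 cont bytes. acc=0x7
Byte[6]=9B: continuation. acc=(acc<<6)|0x1B=0x1DB
Byte[7]=A4: continuation. acc=(acc<<6)|0x24=0x76E4
Completed: cp=U+76E4 (starts at byte 5)
Byte[8]=EA: 3-byte lead, need 2 cont bytes. acc=0xA
Byte[9]=AB: continuation. acc=(acc<<6)|0x2B=0x2AB
Byte[10]=96: continuation. acc=(acc<<6)|0x16=0xAAD6
Completed: cp=U+AAD6 (starts at byte 8)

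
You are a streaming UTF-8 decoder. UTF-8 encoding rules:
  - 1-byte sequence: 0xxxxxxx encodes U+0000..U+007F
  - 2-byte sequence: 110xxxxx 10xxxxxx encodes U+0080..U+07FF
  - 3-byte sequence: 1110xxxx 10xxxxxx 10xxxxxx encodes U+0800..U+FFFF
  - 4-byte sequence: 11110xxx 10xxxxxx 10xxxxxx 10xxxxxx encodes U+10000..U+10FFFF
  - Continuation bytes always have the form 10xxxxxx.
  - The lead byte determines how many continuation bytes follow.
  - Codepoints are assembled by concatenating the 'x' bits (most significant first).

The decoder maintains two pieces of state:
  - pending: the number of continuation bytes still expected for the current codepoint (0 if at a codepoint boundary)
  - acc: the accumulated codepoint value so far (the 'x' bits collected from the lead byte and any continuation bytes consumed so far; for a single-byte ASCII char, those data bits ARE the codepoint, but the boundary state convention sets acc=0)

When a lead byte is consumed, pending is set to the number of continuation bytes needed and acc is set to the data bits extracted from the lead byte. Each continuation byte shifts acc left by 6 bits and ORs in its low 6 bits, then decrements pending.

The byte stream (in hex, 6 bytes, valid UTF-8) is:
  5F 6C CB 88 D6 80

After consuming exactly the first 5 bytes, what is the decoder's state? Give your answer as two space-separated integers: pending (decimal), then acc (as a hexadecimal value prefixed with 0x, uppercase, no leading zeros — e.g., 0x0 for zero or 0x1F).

Byte[0]=5F: 1-byte. pending=0, acc=0x0
Byte[1]=6C: 1-byte. pending=0, acc=0x0
Byte[2]=CB: 2-byte lead. pending=1, acc=0xB
Byte[3]=88: continuation. acc=(acc<<6)|0x08=0x2C8, pending=0
Byte[4]=D6: 2-byte lead. pending=1, acc=0x16

Answer: 1 0x16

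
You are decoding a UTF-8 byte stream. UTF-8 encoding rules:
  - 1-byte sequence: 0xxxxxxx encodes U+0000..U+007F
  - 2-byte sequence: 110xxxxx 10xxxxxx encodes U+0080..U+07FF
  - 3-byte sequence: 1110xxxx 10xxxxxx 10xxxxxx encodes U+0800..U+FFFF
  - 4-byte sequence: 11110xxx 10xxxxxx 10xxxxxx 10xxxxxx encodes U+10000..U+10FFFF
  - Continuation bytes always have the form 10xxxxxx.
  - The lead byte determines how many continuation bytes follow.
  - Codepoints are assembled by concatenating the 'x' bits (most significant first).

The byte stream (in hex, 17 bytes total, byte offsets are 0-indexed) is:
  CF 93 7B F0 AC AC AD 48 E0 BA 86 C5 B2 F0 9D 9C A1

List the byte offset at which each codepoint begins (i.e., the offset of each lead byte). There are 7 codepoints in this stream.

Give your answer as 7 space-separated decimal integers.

Answer: 0 2 3 7 8 11 13

Derivation:
Byte[0]=CF: 2-byte lead, need 1 cont bytes. acc=0xF
Byte[1]=93: continuation. acc=(acc<<6)|0x13=0x3D3
Completed: cp=U+03D3 (starts at byte 0)
Byte[2]=7B: 1-byte ASCII. cp=U+007B
Byte[3]=F0: 4-byte lead, need 3 cont bytes. acc=0x0
Byte[4]=AC: continuation. acc=(acc<<6)|0x2C=0x2C
Byte[5]=AC: continuation. acc=(acc<<6)|0x2C=0xB2C
Byte[6]=AD: continuation. acc=(acc<<6)|0x2D=0x2CB2D
Completed: cp=U+2CB2D (starts at byte 3)
Byte[7]=48: 1-byte ASCII. cp=U+0048
Byte[8]=E0: 3-byte lead, need 2 cont bytes. acc=0x0
Byte[9]=BA: continuation. acc=(acc<<6)|0x3A=0x3A
Byte[10]=86: continuation. acc=(acc<<6)|0x06=0xE86
Completed: cp=U+0E86 (starts at byte 8)
Byte[11]=C5: 2-byte lead, need 1 cont bytes. acc=0x5
Byte[12]=B2: continuation. acc=(acc<<6)|0x32=0x172
Completed: cp=U+0172 (starts at byte 11)
Byte[13]=F0: 4-byte lead, need 3 cont bytes. acc=0x0
Byte[14]=9D: continuation. acc=(acc<<6)|0x1D=0x1D
Byte[15]=9C: continuation. acc=(acc<<6)|0x1C=0x75C
Byte[16]=A1: continuation. acc=(acc<<6)|0x21=0x1D721
Completed: cp=U+1D721 (starts at byte 13)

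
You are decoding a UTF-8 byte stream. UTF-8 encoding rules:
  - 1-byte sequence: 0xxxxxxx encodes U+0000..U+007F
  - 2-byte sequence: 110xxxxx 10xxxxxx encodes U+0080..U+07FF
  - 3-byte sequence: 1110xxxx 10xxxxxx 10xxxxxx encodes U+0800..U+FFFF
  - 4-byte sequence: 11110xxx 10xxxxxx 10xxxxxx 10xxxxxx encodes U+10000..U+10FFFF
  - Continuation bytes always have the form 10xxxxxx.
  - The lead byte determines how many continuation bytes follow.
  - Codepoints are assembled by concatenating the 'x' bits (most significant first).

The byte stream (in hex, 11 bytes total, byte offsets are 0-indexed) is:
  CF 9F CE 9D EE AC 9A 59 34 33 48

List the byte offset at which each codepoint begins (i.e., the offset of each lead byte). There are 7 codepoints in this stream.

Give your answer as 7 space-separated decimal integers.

Byte[0]=CF: 2-byte lead, need 1 cont bytes. acc=0xF
Byte[1]=9F: continuation. acc=(acc<<6)|0x1F=0x3DF
Completed: cp=U+03DF (starts at byte 0)
Byte[2]=CE: 2-byte lead, need 1 cont bytes. acc=0xE
Byte[3]=9D: continuation. acc=(acc<<6)|0x1D=0x39D
Completed: cp=U+039D (starts at byte 2)
Byte[4]=EE: 3-byte lead, need 2 cont bytes. acc=0xE
Byte[5]=AC: continuation. acc=(acc<<6)|0x2C=0x3AC
Byte[6]=9A: continuation. acc=(acc<<6)|0x1A=0xEB1A
Completed: cp=U+EB1A (starts at byte 4)
Byte[7]=59: 1-byte ASCII. cp=U+0059
Byte[8]=34: 1-byte ASCII. cp=U+0034
Byte[9]=33: 1-byte ASCII. cp=U+0033
Byte[10]=48: 1-byte ASCII. cp=U+0048

Answer: 0 2 4 7 8 9 10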